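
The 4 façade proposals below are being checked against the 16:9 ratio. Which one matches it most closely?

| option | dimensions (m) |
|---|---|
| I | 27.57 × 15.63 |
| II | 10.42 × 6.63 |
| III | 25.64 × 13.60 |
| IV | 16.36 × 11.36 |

I

Ratios (long/short): I ≈ 1.764; II ≈ 1.572; III ≈ 1.885; IV ≈ 1.440.
16:9 ≈ 1.778; option I is nearest (Δ 0.014).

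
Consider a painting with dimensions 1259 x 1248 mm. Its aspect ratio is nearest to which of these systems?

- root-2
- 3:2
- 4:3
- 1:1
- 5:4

1:1

1259/1248 ≈ 1.009. Nearest candidates are 1:1 (1.000, off by 0.009) and 5:4 (1.250, off by 0.241).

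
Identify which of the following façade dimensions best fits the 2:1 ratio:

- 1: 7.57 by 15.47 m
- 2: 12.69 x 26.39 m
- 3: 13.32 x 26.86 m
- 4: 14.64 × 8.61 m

3

Ratios (long/short): 1 ≈ 2.044; 2 ≈ 2.080; 3 ≈ 2.017; 4 ≈ 1.700.
2:1 ≈ 2.000; option 3 is nearest (Δ 0.017).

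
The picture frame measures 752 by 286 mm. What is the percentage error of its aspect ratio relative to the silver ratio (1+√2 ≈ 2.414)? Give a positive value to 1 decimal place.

8.9%

Ratio = 752 / 286 ≈ 2.6294.
Ideal silver ratio ≈ 2.4142. |2.6294 − 2.4142| / 2.4142 ≈ 8.91% → 8.9%.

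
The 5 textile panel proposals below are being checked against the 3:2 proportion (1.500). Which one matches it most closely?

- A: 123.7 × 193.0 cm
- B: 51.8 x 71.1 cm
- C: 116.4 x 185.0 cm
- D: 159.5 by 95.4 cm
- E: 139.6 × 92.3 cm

E

Ratios (long/short): A ≈ 1.560; B ≈ 1.373; C ≈ 1.589; D ≈ 1.672; E ≈ 1.512.
3:2 ≈ 1.500; option E is nearest (Δ 0.012).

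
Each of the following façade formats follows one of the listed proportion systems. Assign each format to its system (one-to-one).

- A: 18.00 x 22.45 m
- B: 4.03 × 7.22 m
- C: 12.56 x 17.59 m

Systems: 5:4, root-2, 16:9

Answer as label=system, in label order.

A=5:4, B=16:9, C=root-2

A = 22.45/18.00 ≈ 1.247 → 5:4 (1.250)
B = 7.22/4.03 ≈ 1.792 → 16:9 (1.778)
C = 17.59/12.56 ≈ 1.400 → root-2 (1.414)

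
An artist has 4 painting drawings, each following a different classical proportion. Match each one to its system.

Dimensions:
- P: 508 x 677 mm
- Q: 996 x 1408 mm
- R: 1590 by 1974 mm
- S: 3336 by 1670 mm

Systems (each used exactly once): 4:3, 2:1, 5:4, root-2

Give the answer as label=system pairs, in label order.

P = 677/508 ≈ 1.333 → 4:3 (1.333)
Q = 1408/996 ≈ 1.414 → root-2 (1.414)
R = 1974/1590 ≈ 1.242 → 5:4 (1.250)
S = 3336/1670 ≈ 1.998 → 2:1 (2.000)

P=4:3, Q=root-2, R=5:4, S=2:1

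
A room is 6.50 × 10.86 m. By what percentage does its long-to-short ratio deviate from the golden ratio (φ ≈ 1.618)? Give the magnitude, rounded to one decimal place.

Ratio = 10.86 / 6.50 ≈ 1.6708.
Ideal golden ratio ≈ 1.6180. |1.6708 − 1.6180| / 1.6180 ≈ 3.26% → 3.3%.

3.3%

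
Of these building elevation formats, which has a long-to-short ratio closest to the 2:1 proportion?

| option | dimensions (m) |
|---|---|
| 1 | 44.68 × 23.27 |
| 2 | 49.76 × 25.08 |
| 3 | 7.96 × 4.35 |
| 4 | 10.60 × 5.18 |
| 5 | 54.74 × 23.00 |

2

Target 2:1 ≈ 2.000.
1: 1.920 (Δ0.080)  2: 1.984 (Δ0.016)  3: 1.830 (Δ0.170)  4: 2.046 (Δ0.046)  5: 2.380 (Δ0.380)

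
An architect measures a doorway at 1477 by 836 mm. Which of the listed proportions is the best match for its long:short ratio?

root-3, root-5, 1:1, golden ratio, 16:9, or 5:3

16:9

1477/836 ≈ 1.767. Nearest candidates are 16:9 (1.778, off by 0.011) and root-3 (1.732, off by 0.035).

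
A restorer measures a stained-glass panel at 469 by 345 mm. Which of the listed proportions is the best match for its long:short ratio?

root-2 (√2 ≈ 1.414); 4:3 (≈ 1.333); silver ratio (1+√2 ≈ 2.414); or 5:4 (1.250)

Ratio = 469 / 345 ≈ 1.359.
Distances: root-2 1.414 (Δ 0.055); 4:3 1.333 (Δ 0.026); silver ratio 2.414 (Δ 1.055); 5:4 1.250 (Δ 0.109).

4:3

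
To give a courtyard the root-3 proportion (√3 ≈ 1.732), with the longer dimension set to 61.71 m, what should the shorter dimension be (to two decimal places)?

35.63 m

root-3 ≈ 1.73205.
Shorter side = 61.71 ÷ 1.73205 ≈ 35.6283 → 35.63 m.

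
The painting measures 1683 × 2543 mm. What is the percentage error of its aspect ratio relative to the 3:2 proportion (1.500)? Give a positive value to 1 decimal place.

Ratio = 2543 / 1683 ≈ 1.5110.
Ideal 3:2 = 1.5000. |1.5110 − 1.5000| / 1.5000 ≈ 0.73% → 0.7%.

0.7%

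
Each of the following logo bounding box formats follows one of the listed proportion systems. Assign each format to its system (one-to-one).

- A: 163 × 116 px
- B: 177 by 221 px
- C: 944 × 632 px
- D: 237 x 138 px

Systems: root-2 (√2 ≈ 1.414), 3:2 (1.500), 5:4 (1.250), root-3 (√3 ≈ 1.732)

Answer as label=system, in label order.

A=root-2, B=5:4, C=3:2, D=root-3

Ratios: A ≈ 1.405; B ≈ 1.249; C ≈ 1.494; D ≈ 1.717.
Targets: root-2 ≈ 1.414; 3:2 ≈ 1.500; 5:4 ≈ 1.250; root-3 ≈ 1.732.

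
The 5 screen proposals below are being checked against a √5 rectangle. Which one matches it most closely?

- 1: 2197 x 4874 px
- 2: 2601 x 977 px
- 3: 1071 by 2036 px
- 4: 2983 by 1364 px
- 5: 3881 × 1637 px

1

Target root-5 ≈ 2.236.
1: 2.218 (Δ0.018)  2: 2.662 (Δ0.426)  3: 1.901 (Δ0.335)  4: 2.187 (Δ0.049)  5: 2.371 (Δ0.135)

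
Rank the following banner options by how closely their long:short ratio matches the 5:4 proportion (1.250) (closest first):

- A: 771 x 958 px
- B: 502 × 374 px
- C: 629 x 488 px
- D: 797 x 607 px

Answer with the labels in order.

A, C, D, B

Ratios: A = 958 / 771 ≈ 1.243; B = 502 / 374 ≈ 1.342; C = 629 / 488 ≈ 1.289; D = 797 / 607 ≈ 1.313.
|Δ from 1.250|: A 0.007; B 0.092; C 0.039; D 0.063.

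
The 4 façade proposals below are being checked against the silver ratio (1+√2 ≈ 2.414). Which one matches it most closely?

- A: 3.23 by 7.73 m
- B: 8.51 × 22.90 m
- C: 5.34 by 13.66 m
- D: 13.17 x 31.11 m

Ratios (long/short): A ≈ 2.393; B ≈ 2.691; C ≈ 2.558; D ≈ 2.362.
silver ratio ≈ 2.414; option A is nearest (Δ 0.021).

A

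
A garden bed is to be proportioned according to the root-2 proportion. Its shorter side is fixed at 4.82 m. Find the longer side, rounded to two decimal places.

root-2 ≈ 1.41421.
Longer side = 4.82 × 1.41421 ≈ 6.8165 → 6.82 m.

6.82 m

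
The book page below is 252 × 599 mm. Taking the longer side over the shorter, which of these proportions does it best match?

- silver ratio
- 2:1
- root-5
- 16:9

599/252 ≈ 2.377. Nearest candidates are silver ratio (2.414, off by 0.037) and root-5 (2.236, off by 0.141).

silver ratio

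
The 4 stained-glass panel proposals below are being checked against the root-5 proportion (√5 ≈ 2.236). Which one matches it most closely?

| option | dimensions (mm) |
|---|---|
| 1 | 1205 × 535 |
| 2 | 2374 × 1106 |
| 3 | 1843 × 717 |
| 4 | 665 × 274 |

Ratios (long/short): 1 ≈ 2.252; 2 ≈ 2.146; 3 ≈ 2.570; 4 ≈ 2.427.
root-5 ≈ 2.236; option 1 is nearest (Δ 0.016).

1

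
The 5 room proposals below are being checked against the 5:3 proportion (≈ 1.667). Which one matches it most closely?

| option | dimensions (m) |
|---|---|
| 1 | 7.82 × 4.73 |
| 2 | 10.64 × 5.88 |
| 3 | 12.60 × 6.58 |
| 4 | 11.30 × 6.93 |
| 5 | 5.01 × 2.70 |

1

Ratios (long/short): 1 ≈ 1.653; 2 ≈ 1.810; 3 ≈ 1.915; 4 ≈ 1.631; 5 ≈ 1.856.
5:3 ≈ 1.667; option 1 is nearest (Δ 0.014).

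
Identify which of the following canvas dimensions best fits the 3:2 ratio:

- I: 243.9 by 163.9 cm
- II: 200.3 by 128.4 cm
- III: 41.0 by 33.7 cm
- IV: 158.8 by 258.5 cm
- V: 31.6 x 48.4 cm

I

Target 3:2 ≈ 1.500.
I: 1.488 (Δ0.012)  II: 1.560 (Δ0.060)  III: 1.217 (Δ0.283)  IV: 1.628 (Δ0.128)  V: 1.532 (Δ0.032)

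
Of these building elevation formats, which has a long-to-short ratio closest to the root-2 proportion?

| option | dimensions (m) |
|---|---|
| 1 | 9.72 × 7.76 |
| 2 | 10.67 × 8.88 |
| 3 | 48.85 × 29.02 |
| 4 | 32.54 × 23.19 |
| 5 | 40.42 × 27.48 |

4

Ratios (long/short): 1 ≈ 1.253; 2 ≈ 1.202; 3 ≈ 1.683; 4 ≈ 1.403; 5 ≈ 1.471.
root-2 ≈ 1.414; option 4 is nearest (Δ 0.011).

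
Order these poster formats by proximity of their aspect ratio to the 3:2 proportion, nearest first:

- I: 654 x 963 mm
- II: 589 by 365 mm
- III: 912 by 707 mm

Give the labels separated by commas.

I: 963/654 ≈ 1.472 → |1.472 − 1.500| = 0.028
II: 589/365 ≈ 1.614 → |1.614 − 1.500| = 0.114
III: 912/707 ≈ 1.290 → |1.290 − 1.500| = 0.210

I, II, III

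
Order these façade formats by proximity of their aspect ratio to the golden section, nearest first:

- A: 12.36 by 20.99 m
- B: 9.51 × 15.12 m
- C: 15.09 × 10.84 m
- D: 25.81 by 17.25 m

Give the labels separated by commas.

B, A, D, C

A: 20.99/12.36 ≈ 1.698 → |1.698 − 1.618| = 0.080
B: 15.12/9.51 ≈ 1.590 → |1.590 − 1.618| = 0.028
C: 15.09/10.84 ≈ 1.392 → |1.392 − 1.618| = 0.226
D: 25.81/17.25 ≈ 1.496 → |1.496 − 1.618| = 0.122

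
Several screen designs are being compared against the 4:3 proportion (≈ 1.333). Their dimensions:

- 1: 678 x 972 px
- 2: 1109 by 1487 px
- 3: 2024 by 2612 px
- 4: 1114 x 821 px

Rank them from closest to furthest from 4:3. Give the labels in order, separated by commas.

2, 4, 3, 1

Ratios: 1 = 972 / 678 ≈ 1.434; 2 = 1487 / 1109 ≈ 1.341; 3 = 2612 / 2024 ≈ 1.291; 4 = 1114 / 821 ≈ 1.357.
|Δ from 1.333|: 1 0.101; 2 0.008; 3 0.042; 4 0.024.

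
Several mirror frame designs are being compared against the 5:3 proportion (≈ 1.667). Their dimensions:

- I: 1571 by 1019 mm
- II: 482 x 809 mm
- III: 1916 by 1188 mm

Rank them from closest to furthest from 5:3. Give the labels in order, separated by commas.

I: 1571/1019 ≈ 1.542 → |1.542 − 1.667| = 0.125
II: 809/482 ≈ 1.678 → |1.678 − 1.667| = 0.011
III: 1916/1188 ≈ 1.613 → |1.613 − 1.667| = 0.054

II, III, I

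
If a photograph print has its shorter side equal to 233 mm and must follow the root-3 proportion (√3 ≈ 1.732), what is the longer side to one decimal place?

403.6 mm

root-3 ≈ 1.73205.
Longer side = 233 × 1.73205 ≈ 403.568 → 403.6 mm.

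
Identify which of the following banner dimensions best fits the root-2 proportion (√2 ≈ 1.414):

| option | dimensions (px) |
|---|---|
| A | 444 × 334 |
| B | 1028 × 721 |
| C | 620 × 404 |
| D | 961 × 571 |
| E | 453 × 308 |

Ratios (long/short): A ≈ 1.329; B ≈ 1.426; C ≈ 1.535; D ≈ 1.683; E ≈ 1.471.
root-2 ≈ 1.414; option B is nearest (Δ 0.012).

B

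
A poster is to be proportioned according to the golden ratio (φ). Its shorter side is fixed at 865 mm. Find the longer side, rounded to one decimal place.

1399.6 mm

golden ratio ≈ 1.61803.
Longer side = 865 × 1.61803 ≈ 1399.596 → 1399.6 mm.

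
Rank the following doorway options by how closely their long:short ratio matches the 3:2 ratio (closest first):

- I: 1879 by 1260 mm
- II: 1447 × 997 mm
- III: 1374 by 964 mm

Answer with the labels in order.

Ratios: I = 1879 / 1260 ≈ 1.491; II = 1447 / 997 ≈ 1.451; III = 1374 / 964 ≈ 1.425.
|Δ from 1.500|: I 0.009; II 0.049; III 0.075.

I, II, III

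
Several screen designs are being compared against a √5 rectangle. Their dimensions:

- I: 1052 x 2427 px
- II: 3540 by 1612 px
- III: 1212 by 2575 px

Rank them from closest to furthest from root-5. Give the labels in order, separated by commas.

I: 2427/1052 ≈ 2.307 → |2.307 − 2.236| = 0.071
II: 3540/1612 ≈ 2.196 → |2.196 − 2.236| = 0.040
III: 2575/1212 ≈ 2.125 → |2.125 − 2.236| = 0.111

II, I, III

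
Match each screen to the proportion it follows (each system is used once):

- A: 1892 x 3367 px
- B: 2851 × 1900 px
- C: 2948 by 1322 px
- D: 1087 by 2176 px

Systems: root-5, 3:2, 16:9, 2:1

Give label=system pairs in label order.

A=16:9, B=3:2, C=root-5, D=2:1

Ratios: A ≈ 1.780; B ≈ 1.501; C ≈ 2.230; D ≈ 2.002.
Targets: root-5 ≈ 2.236; 3:2 ≈ 1.500; 16:9 ≈ 1.778; 2:1 ≈ 2.000.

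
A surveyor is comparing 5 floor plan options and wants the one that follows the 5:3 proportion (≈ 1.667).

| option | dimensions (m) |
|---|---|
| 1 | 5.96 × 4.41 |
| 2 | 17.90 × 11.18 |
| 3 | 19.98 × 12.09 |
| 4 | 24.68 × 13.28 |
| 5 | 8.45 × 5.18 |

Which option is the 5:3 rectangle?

3

Target 5:3 ≈ 1.667.
1: 1.351 (Δ0.316)  2: 1.601 (Δ0.066)  3: 1.653 (Δ0.014)  4: 1.858 (Δ0.191)  5: 1.631 (Δ0.036)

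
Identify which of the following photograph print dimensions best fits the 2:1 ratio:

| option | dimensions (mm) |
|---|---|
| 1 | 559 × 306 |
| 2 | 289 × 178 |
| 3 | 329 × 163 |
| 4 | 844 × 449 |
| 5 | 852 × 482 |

Target 2:1 ≈ 2.000.
1: 1.827 (Δ0.173)  2: 1.624 (Δ0.376)  3: 2.018 (Δ0.018)  4: 1.880 (Δ0.120)  5: 1.768 (Δ0.232)

3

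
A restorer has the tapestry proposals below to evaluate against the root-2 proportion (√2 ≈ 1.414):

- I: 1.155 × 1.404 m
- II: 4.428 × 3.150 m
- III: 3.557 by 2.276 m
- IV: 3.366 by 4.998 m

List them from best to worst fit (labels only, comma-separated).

II, IV, III, I

I: 1.404/1.155 ≈ 1.216 → |1.216 − 1.414| = 0.198
II: 4.428/3.150 ≈ 1.406 → |1.406 − 1.414| = 0.008
III: 3.557/2.276 ≈ 1.563 → |1.563 − 1.414| = 0.149
IV: 4.998/3.366 ≈ 1.485 → |1.485 − 1.414| = 0.071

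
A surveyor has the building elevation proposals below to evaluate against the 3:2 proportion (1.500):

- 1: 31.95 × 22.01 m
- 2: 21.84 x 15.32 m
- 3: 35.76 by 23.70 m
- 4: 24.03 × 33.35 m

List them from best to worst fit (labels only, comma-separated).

3, 1, 2, 4

Ratios: 1 = 31.95 / 22.01 ≈ 1.452; 2 = 21.84 / 15.32 ≈ 1.426; 3 = 35.76 / 23.70 ≈ 1.509; 4 = 33.35 / 24.03 ≈ 1.388.
|Δ from 1.500|: 1 0.048; 2 0.074; 3 0.009; 4 0.112.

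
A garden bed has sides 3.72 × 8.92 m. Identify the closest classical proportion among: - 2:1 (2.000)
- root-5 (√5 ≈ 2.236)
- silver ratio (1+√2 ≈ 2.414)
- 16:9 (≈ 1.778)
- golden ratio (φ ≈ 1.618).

silver ratio

Ratio = 8.92 / 3.72 ≈ 2.398.
Distances: 2:1 2.000 (Δ 0.398); root-5 2.236 (Δ 0.162); silver ratio 2.414 (Δ 0.016); 16:9 1.778 (Δ 0.620); golden ratio 1.618 (Δ 0.780).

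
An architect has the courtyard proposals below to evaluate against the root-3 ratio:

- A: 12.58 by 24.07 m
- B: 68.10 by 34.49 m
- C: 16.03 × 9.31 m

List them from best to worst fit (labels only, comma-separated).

A: 24.07/12.58 ≈ 1.913 → |1.913 − 1.732| = 0.181
B: 68.10/34.49 ≈ 1.974 → |1.974 − 1.732| = 0.242
C: 16.03/9.31 ≈ 1.722 → |1.722 − 1.732| = 0.010

C, A, B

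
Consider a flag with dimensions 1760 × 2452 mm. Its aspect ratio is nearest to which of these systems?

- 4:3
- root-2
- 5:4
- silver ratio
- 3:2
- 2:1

root-2

Ratio = 2452 / 1760 ≈ 1.393.
Distances: 4:3 1.333 (Δ 0.060); root-2 1.414 (Δ 0.021); 5:4 1.250 (Δ 0.143); silver ratio 2.414 (Δ 1.021); 3:2 1.500 (Δ 0.107); 2:1 2.000 (Δ 0.607).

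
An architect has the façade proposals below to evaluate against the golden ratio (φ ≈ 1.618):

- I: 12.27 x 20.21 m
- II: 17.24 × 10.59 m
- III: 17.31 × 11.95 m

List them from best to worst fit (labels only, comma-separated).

II, I, III

I: 20.21/12.27 ≈ 1.647 → |1.647 − 1.618| = 0.029
II: 17.24/10.59 ≈ 1.628 → |1.628 − 1.618| = 0.010
III: 17.31/11.95 ≈ 1.449 → |1.449 − 1.618| = 0.169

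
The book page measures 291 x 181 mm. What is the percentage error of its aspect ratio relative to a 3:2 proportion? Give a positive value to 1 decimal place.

Ratio = 291 / 181 ≈ 1.6077.
Ideal 3:2 = 1.5000. |1.6077 − 1.5000| / 1.5000 ≈ 7.18% → 7.2%.

7.2%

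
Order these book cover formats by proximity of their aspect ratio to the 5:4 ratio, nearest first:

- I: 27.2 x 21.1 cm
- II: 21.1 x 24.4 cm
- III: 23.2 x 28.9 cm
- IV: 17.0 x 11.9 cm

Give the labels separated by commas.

III, I, II, IV

Ratios: I = 27.2 / 21.1 ≈ 1.289; II = 24.4 / 21.1 ≈ 1.156; III = 28.9 / 23.2 ≈ 1.246; IV = 17.0 / 11.9 ≈ 1.429.
|Δ from 1.250|: I 0.039; II 0.094; III 0.004; IV 0.179.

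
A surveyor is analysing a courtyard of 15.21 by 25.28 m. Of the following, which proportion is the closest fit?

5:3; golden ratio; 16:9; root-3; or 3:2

25.28/15.21 ≈ 1.662. Nearest candidates are 5:3 (1.667, off by 0.005) and golden ratio (1.618, off by 0.044).

5:3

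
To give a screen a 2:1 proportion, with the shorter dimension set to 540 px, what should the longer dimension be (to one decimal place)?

2:1 = 2.00000.
Longer side = 540 × 2.00000 ≈ 1080.000 → 1080.0 px.

1080.0 px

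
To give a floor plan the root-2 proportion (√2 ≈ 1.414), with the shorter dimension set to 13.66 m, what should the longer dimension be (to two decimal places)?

root-2 ≈ 1.41421.
Longer side = 13.66 × 1.41421 ≈ 19.3181 → 19.32 m.

19.32 m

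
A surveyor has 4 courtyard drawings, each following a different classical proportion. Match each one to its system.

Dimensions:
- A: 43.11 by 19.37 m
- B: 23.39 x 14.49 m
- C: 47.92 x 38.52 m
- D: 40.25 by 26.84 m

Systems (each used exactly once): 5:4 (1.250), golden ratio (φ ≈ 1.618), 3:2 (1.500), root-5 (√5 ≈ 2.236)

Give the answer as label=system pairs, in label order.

Ratios: A ≈ 2.226; B ≈ 1.614; C ≈ 1.244; D ≈ 1.500.
Targets: 5:4 ≈ 1.250; golden ratio ≈ 1.618; 3:2 ≈ 1.500; root-5 ≈ 2.236.

A=root-5, B=golden ratio, C=5:4, D=3:2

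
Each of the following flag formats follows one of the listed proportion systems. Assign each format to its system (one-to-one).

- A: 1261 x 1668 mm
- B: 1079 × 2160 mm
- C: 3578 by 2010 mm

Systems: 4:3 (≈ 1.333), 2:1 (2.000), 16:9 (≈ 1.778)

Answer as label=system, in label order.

A = 1668/1261 ≈ 1.323 → 4:3 (1.333)
B = 2160/1079 ≈ 2.002 → 2:1 (2.000)
C = 3578/2010 ≈ 1.780 → 16:9 (1.778)

A=4:3, B=2:1, C=16:9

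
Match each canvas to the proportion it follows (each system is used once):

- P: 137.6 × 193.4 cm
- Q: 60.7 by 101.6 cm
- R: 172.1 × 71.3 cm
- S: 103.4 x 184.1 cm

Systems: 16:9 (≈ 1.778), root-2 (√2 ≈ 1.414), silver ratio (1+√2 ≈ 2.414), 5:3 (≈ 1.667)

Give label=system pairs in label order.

P = 193.4/137.6 ≈ 1.406 → root-2 (1.414)
Q = 101.6/60.7 ≈ 1.674 → 5:3 (1.667)
R = 172.1/71.3 ≈ 2.414 → silver ratio (2.414)
S = 184.1/103.4 ≈ 1.780 → 16:9 (1.778)

P=root-2, Q=5:3, R=silver ratio, S=16:9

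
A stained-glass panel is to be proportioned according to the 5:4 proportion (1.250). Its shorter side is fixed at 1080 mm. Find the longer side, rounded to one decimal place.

1350.0 mm

5:4 = 1.25000.
Longer side = 1080 × 1.25000 ≈ 1350.000 → 1350.0 mm.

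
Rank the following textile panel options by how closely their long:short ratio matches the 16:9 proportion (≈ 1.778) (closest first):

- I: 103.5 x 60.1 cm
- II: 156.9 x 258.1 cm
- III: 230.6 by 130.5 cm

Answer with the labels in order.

III, I, II

Ratios: I = 103.5 / 60.1 ≈ 1.722; II = 258.1 / 156.9 ≈ 1.645; III = 230.6 / 130.5 ≈ 1.767.
|Δ from 1.778|: I 0.056; II 0.133; III 0.011.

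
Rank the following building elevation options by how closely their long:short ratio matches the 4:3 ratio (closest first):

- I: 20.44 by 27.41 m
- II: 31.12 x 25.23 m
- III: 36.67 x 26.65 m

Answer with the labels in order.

I: 27.41/20.44 ≈ 1.341 → |1.341 − 1.333| = 0.008
II: 31.12/25.23 ≈ 1.233 → |1.233 − 1.333| = 0.100
III: 36.67/26.65 ≈ 1.376 → |1.376 − 1.333| = 0.043

I, III, II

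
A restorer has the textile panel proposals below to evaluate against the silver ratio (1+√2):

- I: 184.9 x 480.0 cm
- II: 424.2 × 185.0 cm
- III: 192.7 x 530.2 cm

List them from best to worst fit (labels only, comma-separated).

II, I, III

I: 480.0/184.9 ≈ 2.596 → |2.596 − 2.414| = 0.182
II: 424.2/185.0 ≈ 2.293 → |2.293 − 2.414| = 0.121
III: 530.2/192.7 ≈ 2.751 → |2.751 − 2.414| = 0.337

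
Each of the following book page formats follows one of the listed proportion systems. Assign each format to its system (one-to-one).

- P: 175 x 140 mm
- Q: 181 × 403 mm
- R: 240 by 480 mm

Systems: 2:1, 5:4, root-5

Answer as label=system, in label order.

Ratios: P ≈ 1.250; Q ≈ 2.227; R ≈ 2.000.
Targets: 2:1 ≈ 2.000; 5:4 ≈ 1.250; root-5 ≈ 2.236.

P=5:4, Q=root-5, R=2:1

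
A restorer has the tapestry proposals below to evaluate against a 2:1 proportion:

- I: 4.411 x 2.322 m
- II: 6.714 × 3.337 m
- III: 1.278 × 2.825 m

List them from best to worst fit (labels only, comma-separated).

II, I, III

Ratios: I = 4.411 / 2.322 ≈ 1.900; II = 6.714 / 3.337 ≈ 2.012; III = 2.825 / 1.278 ≈ 2.210.
|Δ from 2.000|: I 0.100; II 0.012; III 0.210.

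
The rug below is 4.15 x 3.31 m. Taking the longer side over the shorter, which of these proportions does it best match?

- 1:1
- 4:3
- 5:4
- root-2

Ratio = 4.15 / 3.31 ≈ 1.254.
Distances: 1:1 1.000 (Δ 0.254); 4:3 1.333 (Δ 0.079); 5:4 1.250 (Δ 0.004); root-2 1.414 (Δ 0.160).

5:4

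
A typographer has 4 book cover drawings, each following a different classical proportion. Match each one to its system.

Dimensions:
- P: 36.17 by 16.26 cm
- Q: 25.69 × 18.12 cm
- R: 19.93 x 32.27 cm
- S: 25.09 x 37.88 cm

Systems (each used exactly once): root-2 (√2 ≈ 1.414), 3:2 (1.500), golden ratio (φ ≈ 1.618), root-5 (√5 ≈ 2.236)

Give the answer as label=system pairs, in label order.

P = 36.17/16.26 ≈ 2.224 → root-5 (2.236)
Q = 25.69/18.12 ≈ 1.418 → root-2 (1.414)
R = 32.27/19.93 ≈ 1.619 → golden ratio (1.618)
S = 37.88/25.09 ≈ 1.510 → 3:2 (1.500)

P=root-5, Q=root-2, R=golden ratio, S=3:2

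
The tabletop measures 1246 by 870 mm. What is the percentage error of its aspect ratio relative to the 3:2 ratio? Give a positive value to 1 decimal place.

Ratio = 1246 / 870 ≈ 1.4322.
Ideal 3:2 = 1.5000. |1.4322 − 1.5000| / 1.5000 ≈ 4.52% → 4.5%.

4.5%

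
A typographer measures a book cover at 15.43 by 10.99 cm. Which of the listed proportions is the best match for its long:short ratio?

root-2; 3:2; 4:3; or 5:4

root-2

Ratio = 15.43 / 10.99 ≈ 1.404.
Distances: root-2 1.414 (Δ 0.010); 3:2 1.500 (Δ 0.096); 4:3 1.333 (Δ 0.071); 5:4 1.250 (Δ 0.154).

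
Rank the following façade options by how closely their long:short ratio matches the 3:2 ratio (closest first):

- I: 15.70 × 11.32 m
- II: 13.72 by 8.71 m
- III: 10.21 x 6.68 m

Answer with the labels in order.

III, II, I

Ratios: I = 15.70 / 11.32 ≈ 1.387; II = 13.72 / 8.71 ≈ 1.575; III = 10.21 / 6.68 ≈ 1.528.
|Δ from 1.500|: I 0.113; II 0.075; III 0.028.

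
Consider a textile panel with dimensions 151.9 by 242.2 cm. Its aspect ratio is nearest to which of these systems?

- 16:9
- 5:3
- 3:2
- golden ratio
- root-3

golden ratio

242.2/151.9 ≈ 1.594. Nearest candidates are golden ratio (1.618, off by 0.024) and 5:3 (1.667, off by 0.073).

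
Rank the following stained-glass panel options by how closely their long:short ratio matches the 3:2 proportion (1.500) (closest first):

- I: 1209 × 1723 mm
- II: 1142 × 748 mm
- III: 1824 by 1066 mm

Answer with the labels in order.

II, I, III

Ratios: I = 1723 / 1209 ≈ 1.425; II = 1142 / 748 ≈ 1.527; III = 1824 / 1066 ≈ 1.711.
|Δ from 1.500|: I 0.075; II 0.027; III 0.211.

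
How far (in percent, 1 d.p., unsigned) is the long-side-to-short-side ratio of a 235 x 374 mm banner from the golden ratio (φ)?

1.6%

Ratio = 374 / 235 ≈ 1.5915.
Ideal golden ratio ≈ 1.6180. |1.5915 − 1.6180| / 1.6180 ≈ 1.64% → 1.6%.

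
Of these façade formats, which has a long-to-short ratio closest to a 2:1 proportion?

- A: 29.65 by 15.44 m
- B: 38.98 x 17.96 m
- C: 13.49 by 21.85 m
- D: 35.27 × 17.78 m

D

Target 2:1 ≈ 2.000.
A: 1.920 (Δ0.080)  B: 2.170 (Δ0.170)  C: 1.620 (Δ0.380)  D: 1.984 (Δ0.016)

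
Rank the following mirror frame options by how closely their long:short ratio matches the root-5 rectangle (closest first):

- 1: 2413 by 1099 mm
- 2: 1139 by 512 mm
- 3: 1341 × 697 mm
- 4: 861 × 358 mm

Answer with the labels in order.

1: 2413/1099 ≈ 2.196 → |2.196 − 2.236| = 0.040
2: 1139/512 ≈ 2.225 → |2.225 − 2.236| = 0.011
3: 1341/697 ≈ 1.924 → |1.924 − 2.236| = 0.312
4: 861/358 ≈ 2.405 → |2.405 − 2.236| = 0.169

2, 1, 4, 3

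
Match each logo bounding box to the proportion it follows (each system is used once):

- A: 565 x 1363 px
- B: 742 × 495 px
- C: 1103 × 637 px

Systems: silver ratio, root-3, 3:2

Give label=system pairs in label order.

Ratios: A ≈ 2.412; B ≈ 1.499; C ≈ 1.732.
Targets: silver ratio ≈ 2.414; root-3 ≈ 1.732; 3:2 ≈ 1.500.

A=silver ratio, B=3:2, C=root-3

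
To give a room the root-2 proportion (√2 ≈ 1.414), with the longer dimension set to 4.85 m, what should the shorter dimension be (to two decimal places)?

3.43 m

root-2 ≈ 1.41421.
Shorter side = 4.85 ÷ 1.41421 ≈ 3.4295 → 3.43 m.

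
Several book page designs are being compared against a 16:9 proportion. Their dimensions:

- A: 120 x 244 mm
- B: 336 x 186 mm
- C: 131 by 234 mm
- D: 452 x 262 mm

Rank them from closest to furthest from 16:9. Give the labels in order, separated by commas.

A: 244/120 ≈ 2.033 → |2.033 − 1.778| = 0.255
B: 336/186 ≈ 1.806 → |1.806 − 1.778| = 0.028
C: 234/131 ≈ 1.786 → |1.786 − 1.778| = 0.008
D: 452/262 ≈ 1.725 → |1.725 − 1.778| = 0.053

C, B, D, A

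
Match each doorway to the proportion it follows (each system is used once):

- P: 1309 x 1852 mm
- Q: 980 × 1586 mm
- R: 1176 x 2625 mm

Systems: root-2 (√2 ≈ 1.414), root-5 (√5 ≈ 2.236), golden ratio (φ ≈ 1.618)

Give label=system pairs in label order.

Ratios: P ≈ 1.415; Q ≈ 1.618; R ≈ 2.232.
Targets: root-2 ≈ 1.414; root-5 ≈ 2.236; golden ratio ≈ 1.618.

P=root-2, Q=golden ratio, R=root-5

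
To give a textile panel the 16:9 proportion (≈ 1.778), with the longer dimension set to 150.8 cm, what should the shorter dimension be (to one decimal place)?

84.8 cm

16:9 ≈ 1.77778.
Shorter side = 150.8 ÷ 1.77778 ≈ 84.825 → 84.8 cm.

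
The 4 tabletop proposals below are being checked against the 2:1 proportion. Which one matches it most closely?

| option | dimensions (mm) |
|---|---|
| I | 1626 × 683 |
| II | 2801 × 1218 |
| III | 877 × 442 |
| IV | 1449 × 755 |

III

Ratios (long/short): I ≈ 2.381; II ≈ 2.300; III ≈ 1.984; IV ≈ 1.919.
2:1 ≈ 2.000; option III is nearest (Δ 0.016).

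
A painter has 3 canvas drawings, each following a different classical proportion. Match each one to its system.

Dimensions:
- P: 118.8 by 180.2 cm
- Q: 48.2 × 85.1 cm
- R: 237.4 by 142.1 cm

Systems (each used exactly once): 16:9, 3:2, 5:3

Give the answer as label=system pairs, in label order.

P=3:2, Q=16:9, R=5:3

Ratios: P ≈ 1.517; Q ≈ 1.766; R ≈ 1.671.
Targets: 16:9 ≈ 1.778; 3:2 ≈ 1.500; 5:3 ≈ 1.667.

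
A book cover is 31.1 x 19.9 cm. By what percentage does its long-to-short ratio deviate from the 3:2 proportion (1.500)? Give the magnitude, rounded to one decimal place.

4.2%

Ratio = 31.1 / 19.9 ≈ 1.5628.
Ideal 3:2 = 1.5000. |1.5628 − 1.5000| / 1.5000 ≈ 4.19% → 4.2%.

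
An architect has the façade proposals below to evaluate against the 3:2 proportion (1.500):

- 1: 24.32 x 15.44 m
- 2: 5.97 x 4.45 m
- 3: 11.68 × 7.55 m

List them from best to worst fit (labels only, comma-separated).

1: 24.32/15.44 ≈ 1.575 → |1.575 − 1.500| = 0.075
2: 5.97/4.45 ≈ 1.342 → |1.342 − 1.500| = 0.158
3: 11.68/7.55 ≈ 1.547 → |1.547 − 1.500| = 0.047

3, 1, 2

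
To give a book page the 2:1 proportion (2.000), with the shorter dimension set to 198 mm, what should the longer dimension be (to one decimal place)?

396.0 mm

2:1 = 2.00000.
Longer side = 198 × 2.00000 ≈ 396.000 → 396.0 mm.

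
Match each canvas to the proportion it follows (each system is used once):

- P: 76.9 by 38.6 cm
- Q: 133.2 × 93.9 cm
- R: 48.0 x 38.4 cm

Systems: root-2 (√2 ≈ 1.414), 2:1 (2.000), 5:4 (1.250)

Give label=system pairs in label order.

Ratios: P ≈ 1.992; Q ≈ 1.419; R ≈ 1.250.
Targets: root-2 ≈ 1.414; 2:1 ≈ 2.000; 5:4 ≈ 1.250.

P=2:1, Q=root-2, R=5:4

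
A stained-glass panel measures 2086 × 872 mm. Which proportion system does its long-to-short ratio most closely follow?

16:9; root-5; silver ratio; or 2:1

silver ratio

2086/872 ≈ 2.392. Nearest candidates are silver ratio (2.414, off by 0.022) and root-5 (2.236, off by 0.156).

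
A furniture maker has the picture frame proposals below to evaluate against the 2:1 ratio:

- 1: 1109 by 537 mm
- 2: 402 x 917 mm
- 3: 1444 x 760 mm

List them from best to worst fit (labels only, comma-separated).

1, 3, 2

Ratios: 1 = 1109 / 537 ≈ 2.065; 2 = 917 / 402 ≈ 2.281; 3 = 1444 / 760 ≈ 1.900.
|Δ from 2.000|: 1 0.065; 2 0.281; 3 0.100.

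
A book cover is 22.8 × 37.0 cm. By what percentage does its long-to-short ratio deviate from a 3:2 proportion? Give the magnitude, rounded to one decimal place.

Ratio = 37.0 / 22.8 ≈ 1.6228.
Ideal 3:2 = 1.5000. |1.6228 − 1.5000| / 1.5000 ≈ 8.19% → 8.2%.

8.2%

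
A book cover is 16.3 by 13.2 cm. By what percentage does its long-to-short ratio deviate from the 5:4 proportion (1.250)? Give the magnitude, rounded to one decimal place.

Ratio = 16.3 / 13.2 ≈ 1.2348.
Ideal 5:4 = 1.2500. |1.2348 − 1.2500| / 1.2500 ≈ 1.22% → 1.2%.

1.2%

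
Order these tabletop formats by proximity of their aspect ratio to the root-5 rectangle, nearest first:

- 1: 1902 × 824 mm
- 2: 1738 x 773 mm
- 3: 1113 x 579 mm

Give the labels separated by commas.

1: 1902/824 ≈ 2.308 → |2.308 − 2.236| = 0.072
2: 1738/773 ≈ 2.248 → |2.248 − 2.236| = 0.012
3: 1113/579 ≈ 1.922 → |1.922 − 2.236| = 0.314

2, 1, 3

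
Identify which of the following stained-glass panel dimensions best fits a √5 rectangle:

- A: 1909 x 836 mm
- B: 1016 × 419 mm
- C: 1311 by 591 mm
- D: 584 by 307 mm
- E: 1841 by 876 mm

C

Target root-5 ≈ 2.236.
A: 2.283 (Δ0.047)  B: 2.425 (Δ0.189)  C: 2.218 (Δ0.018)  D: 1.902 (Δ0.334)  E: 2.102 (Δ0.134)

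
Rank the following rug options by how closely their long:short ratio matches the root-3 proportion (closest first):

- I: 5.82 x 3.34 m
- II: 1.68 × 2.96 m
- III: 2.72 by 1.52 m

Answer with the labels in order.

I, II, III

I: 5.82/3.34 ≈ 1.743 → |1.743 − 1.732| = 0.011
II: 2.96/1.68 ≈ 1.762 → |1.762 − 1.732| = 0.030
III: 2.72/1.52 ≈ 1.789 → |1.789 − 1.732| = 0.057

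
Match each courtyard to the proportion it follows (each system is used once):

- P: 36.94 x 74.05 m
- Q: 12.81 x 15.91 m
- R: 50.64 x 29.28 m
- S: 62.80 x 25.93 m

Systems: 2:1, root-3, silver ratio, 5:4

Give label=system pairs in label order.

P=2:1, Q=5:4, R=root-3, S=silver ratio

P = 74.05/36.94 ≈ 2.005 → 2:1 (2.000)
Q = 15.91/12.81 ≈ 1.242 → 5:4 (1.250)
R = 50.64/29.28 ≈ 1.730 → root-3 (1.732)
S = 62.80/25.93 ≈ 2.422 → silver ratio (2.414)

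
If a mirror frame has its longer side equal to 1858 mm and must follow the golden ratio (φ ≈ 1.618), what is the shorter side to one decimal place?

golden ratio ≈ 1.61803.
Shorter side = 1858 ÷ 1.61803 ≈ 1148.310 → 1148.3 mm.

1148.3 mm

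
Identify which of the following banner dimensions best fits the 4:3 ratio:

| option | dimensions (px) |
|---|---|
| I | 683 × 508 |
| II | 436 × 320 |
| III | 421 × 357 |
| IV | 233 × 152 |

I

Ratios (long/short): I ≈ 1.344; II ≈ 1.363; III ≈ 1.179; IV ≈ 1.533.
4:3 ≈ 1.333; option I is nearest (Δ 0.011).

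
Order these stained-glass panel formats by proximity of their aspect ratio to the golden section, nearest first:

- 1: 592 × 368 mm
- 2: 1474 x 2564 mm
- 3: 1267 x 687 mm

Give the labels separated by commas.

Ratios: 1 = 592 / 368 ≈ 1.609; 2 = 2564 / 1474 ≈ 1.739; 3 = 1267 / 687 ≈ 1.844.
|Δ from 1.618|: 1 0.009; 2 0.121; 3 0.226.

1, 2, 3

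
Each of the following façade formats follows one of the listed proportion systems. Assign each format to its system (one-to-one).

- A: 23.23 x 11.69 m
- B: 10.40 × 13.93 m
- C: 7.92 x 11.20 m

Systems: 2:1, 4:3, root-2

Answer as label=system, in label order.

Ratios: A ≈ 1.987; B ≈ 1.339; C ≈ 1.414.
Targets: 2:1 ≈ 2.000; 4:3 ≈ 1.333; root-2 ≈ 1.414.

A=2:1, B=4:3, C=root-2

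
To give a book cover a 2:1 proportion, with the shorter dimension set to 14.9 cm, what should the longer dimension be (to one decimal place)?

2:1 = 2.00000.
Longer side = 14.9 × 2.00000 ≈ 29.800 → 29.8 cm.

29.8 cm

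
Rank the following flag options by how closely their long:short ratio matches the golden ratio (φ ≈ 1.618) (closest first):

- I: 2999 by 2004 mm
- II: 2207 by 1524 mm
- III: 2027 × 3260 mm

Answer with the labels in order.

III, I, II

I: 2999/2004 ≈ 1.497 → |1.497 − 1.618| = 0.121
II: 2207/1524 ≈ 1.448 → |1.448 − 1.618| = 0.170
III: 3260/2027 ≈ 1.608 → |1.608 − 1.618| = 0.010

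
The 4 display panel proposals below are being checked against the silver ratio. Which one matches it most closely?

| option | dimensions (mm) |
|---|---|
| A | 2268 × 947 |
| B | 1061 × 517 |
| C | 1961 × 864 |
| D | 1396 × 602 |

Target silver ratio ≈ 2.414.
A: 2.395 (Δ0.019)  B: 2.052 (Δ0.362)  C: 2.270 (Δ0.144)  D: 2.319 (Δ0.095)

A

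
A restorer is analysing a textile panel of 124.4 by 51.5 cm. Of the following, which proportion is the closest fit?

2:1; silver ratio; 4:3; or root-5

Ratio = 124.4 / 51.5 ≈ 2.416.
Distances: 2:1 2.000 (Δ 0.416); silver ratio 2.414 (Δ 0.002); 4:3 1.333 (Δ 1.083); root-5 2.236 (Δ 0.180).

silver ratio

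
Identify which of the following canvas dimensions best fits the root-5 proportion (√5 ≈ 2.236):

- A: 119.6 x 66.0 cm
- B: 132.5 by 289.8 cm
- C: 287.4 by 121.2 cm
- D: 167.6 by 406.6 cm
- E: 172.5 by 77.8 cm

E

Ratios (long/short): A ≈ 1.812; B ≈ 2.187; C ≈ 2.371; D ≈ 2.426; E ≈ 2.217.
root-5 ≈ 2.236; option E is nearest (Δ 0.019).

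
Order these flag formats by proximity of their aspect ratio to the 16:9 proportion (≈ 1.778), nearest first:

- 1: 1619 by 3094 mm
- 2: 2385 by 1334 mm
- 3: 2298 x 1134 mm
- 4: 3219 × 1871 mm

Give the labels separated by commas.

2, 4, 1, 3

1: 3094/1619 ≈ 1.911 → |1.911 − 1.778| = 0.133
2: 2385/1334 ≈ 1.788 → |1.788 − 1.778| = 0.010
3: 2298/1134 ≈ 2.026 → |2.026 − 1.778| = 0.248
4: 3219/1871 ≈ 1.720 → |1.720 − 1.778| = 0.058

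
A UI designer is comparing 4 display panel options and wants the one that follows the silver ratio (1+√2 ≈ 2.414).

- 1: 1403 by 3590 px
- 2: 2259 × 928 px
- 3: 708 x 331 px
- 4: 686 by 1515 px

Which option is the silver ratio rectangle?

2

Target silver ratio ≈ 2.414.
1: 2.559 (Δ0.145)  2: 2.434 (Δ0.020)  3: 2.139 (Δ0.275)  4: 2.208 (Δ0.206)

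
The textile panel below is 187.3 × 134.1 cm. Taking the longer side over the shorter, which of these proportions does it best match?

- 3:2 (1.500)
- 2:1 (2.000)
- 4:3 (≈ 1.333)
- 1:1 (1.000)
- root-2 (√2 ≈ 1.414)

root-2

187.3/134.1 ≈ 1.397. Nearest candidates are root-2 (1.414, off by 0.017) and 4:3 (1.333, off by 0.064).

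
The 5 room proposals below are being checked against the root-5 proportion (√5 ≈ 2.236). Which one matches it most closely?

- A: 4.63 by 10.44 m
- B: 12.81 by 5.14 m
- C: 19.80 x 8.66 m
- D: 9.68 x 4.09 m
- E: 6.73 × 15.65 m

Target root-5 ≈ 2.236.
A: 2.255 (Δ0.019)  B: 2.492 (Δ0.256)  C: 2.286 (Δ0.050)  D: 2.367 (Δ0.131)  E: 2.325 (Δ0.089)

A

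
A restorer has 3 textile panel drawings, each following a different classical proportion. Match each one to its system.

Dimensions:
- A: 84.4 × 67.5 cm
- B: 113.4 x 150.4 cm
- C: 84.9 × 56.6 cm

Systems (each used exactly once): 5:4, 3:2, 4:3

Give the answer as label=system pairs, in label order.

A=5:4, B=4:3, C=3:2

Ratios: A ≈ 1.250; B ≈ 1.326; C ≈ 1.500.
Targets: 5:4 ≈ 1.250; 3:2 ≈ 1.500; 4:3 ≈ 1.333.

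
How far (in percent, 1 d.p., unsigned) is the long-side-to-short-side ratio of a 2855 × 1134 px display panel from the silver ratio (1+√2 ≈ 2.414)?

4.3%

Ratio = 2855 / 1134 ≈ 2.5176.
Ideal silver ratio ≈ 2.4142. |2.5176 − 2.4142| / 2.4142 ≈ 4.28% → 4.3%.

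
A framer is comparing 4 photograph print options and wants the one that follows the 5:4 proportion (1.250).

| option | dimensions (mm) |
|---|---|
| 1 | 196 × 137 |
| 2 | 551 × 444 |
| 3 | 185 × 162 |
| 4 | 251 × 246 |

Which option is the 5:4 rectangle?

Ratios (long/short): 1 ≈ 1.431; 2 ≈ 1.241; 3 ≈ 1.142; 4 ≈ 1.020.
5:4 ≈ 1.250; option 2 is nearest (Δ 0.009).

2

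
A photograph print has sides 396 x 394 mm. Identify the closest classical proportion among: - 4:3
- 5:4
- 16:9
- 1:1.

396/394 ≈ 1.005. Nearest candidates are 1:1 (1.000, off by 0.005) and 5:4 (1.250, off by 0.245).

1:1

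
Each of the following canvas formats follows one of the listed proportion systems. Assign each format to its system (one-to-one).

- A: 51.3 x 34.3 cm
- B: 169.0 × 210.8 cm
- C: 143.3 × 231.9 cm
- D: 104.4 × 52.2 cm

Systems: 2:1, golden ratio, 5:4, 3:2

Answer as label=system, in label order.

A=3:2, B=5:4, C=golden ratio, D=2:1

A = 51.3/34.3 ≈ 1.496 → 3:2 (1.500)
B = 210.8/169.0 ≈ 1.247 → 5:4 (1.250)
C = 231.9/143.3 ≈ 1.618 → golden ratio (1.618)
D = 104.4/52.2 ≈ 2.000 → 2:1 (2.000)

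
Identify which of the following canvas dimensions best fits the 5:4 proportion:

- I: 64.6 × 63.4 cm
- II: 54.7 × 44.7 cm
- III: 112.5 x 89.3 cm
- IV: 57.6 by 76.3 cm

Ratios (long/short): I ≈ 1.019; II ≈ 1.224; III ≈ 1.260; IV ≈ 1.325.
5:4 ≈ 1.250; option III is nearest (Δ 0.010).

III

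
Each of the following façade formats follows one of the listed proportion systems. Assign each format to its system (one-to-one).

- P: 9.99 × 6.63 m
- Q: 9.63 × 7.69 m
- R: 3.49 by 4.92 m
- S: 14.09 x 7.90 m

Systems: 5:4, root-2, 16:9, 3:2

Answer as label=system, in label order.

P = 9.99/6.63 ≈ 1.507 → 3:2 (1.500)
Q = 9.63/7.69 ≈ 1.252 → 5:4 (1.250)
R = 4.92/3.49 ≈ 1.410 → root-2 (1.414)
S = 14.09/7.90 ≈ 1.784 → 16:9 (1.778)

P=3:2, Q=5:4, R=root-2, S=16:9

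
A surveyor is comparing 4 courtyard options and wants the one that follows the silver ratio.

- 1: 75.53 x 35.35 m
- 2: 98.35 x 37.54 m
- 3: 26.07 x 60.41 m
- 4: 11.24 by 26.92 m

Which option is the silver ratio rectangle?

Ratios (long/short): 1 ≈ 2.137; 2 ≈ 2.620; 3 ≈ 2.317; 4 ≈ 2.395.
silver ratio ≈ 2.414; option 4 is nearest (Δ 0.019).

4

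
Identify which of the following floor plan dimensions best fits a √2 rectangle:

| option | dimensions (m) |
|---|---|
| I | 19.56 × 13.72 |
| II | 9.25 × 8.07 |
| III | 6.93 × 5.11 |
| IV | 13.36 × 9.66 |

I

Target root-2 ≈ 1.414.
I: 1.426 (Δ0.012)  II: 1.146 (Δ0.268)  III: 1.356 (Δ0.058)  IV: 1.383 (Δ0.031)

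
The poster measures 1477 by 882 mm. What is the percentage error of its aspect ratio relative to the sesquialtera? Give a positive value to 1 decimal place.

Ratio = 1477 / 882 ≈ 1.6746.
Ideal 3:2 = 1.5000. |1.6746 − 1.5000| / 1.5000 ≈ 11.64% → 11.6%.

11.6%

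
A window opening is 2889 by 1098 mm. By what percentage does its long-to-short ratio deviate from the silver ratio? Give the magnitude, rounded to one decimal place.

9.0%

Ratio = 2889 / 1098 ≈ 2.6311.
Ideal silver ratio ≈ 2.4142. |2.6311 − 2.4142| / 2.4142 ≈ 8.98% → 9.0%.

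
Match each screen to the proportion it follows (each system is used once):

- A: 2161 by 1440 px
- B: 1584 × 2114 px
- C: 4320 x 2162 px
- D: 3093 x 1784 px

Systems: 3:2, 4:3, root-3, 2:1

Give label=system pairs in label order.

A=3:2, B=4:3, C=2:1, D=root-3

A = 2161/1440 ≈ 1.501 → 3:2 (1.500)
B = 2114/1584 ≈ 1.335 → 4:3 (1.333)
C = 4320/2162 ≈ 1.998 → 2:1 (2.000)
D = 3093/1784 ≈ 1.734 → root-3 (1.732)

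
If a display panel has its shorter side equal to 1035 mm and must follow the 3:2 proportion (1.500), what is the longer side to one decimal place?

3:2 = 1.50000.
Longer side = 1035 × 1.50000 ≈ 1552.500 → 1552.5 mm.

1552.5 mm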